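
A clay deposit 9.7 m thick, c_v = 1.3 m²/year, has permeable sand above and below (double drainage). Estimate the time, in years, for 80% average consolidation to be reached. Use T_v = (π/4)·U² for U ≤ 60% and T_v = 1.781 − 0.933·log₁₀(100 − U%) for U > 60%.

Drainage path length: H_d = H/2 = 4.85 m (double drainage).
U > 60%: T_v = 1.781 − 0.933·log₁₀(100 − 80) = 0.56714.
t = T_v·H_d²/c_v = 0.56714×4.85²/1.3 = 10.26 years.

t ≈ 10.3 years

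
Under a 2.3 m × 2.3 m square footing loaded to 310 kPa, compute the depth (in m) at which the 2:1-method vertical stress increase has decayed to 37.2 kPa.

z ≈ 4.34 m

2:1 spreading — at depth z the loaded area has grown by z in each plan dimension:
qB²/(B+z)² = Δσ_z ⇒ z = B(√(q/Δσ_z) − 1) = 2.3×(√(310/37.2) − 1) = 4.34 m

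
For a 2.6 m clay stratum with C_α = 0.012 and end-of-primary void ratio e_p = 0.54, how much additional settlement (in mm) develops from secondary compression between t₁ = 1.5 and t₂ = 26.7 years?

Secondary compression: S_s = C_α·H/(1+e_p)·log₁₀(t₂/t₁)
S_s = 0.012×2.6/(1+0.54)×log₁₀(26.7/1.5)
    = 0.02026 × 1.25 = 0.02533 m

S_s ≈ 25.3 mm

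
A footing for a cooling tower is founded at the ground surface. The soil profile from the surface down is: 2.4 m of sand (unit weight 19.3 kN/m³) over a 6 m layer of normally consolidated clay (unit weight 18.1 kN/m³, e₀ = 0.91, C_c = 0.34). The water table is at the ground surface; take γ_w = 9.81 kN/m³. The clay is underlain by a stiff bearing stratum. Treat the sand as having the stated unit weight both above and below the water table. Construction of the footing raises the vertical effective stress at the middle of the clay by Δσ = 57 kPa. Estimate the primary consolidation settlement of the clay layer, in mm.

Mid-depth of clay below the ground surface: z = 2.4 + 6/2 = 5.4 m.
Total vertical stress at mid-clay: σ_v = 19.3×2.4 + 18.1×3 = 100.62 kPa.
Pore pressure: u = 9.81×(5.4 − 0) = 52.974 kPa.
Initial effective stress: σ'_0 = σ_v − u = 100.62 − 52.974 = 47.646 kPa.
Final effective stress: σ'_f = σ'_0 + Δσ = 47.646 + 57 = 104.65 kPa.
Normally consolidated clay, so the full stress increment lies on the virgin compression line:
S_c = C_c·H/(1+e₀)·log₁₀(σ'_f/σ'_0) = 0.34×6/(1+0.91)×log₁₀(104.65/47.646)
    = 1.0681 × 0.34171 = 0.365 m

S_c ≈ 365 mm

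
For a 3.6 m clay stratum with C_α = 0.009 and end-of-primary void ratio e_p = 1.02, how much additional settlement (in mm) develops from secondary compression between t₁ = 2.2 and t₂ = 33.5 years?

Secondary compression: S_s = C_α·H/(1+e_p)·log₁₀(t₂/t₁)
S_s = 0.009×3.6/(1+1.02)×log₁₀(33.5/2.2)
    = 0.01604 × 1.183 = 0.01897 m

S_s ≈ 19 mm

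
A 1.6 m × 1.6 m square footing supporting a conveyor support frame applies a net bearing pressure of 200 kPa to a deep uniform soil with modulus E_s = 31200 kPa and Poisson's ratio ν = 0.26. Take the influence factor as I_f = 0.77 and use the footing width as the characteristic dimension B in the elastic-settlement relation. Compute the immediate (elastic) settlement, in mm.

Immediate (elastic) settlement: S_e = q·B·(1−ν²)/E_s · I_f.
S_e = 200 × 1.6 × (1 − 0.26²) / 31200 × 0.77
    = 200 × 1.6 × 0.9324 / 31200 × 0.77
    = 0.007364 m = 7.364 mm

S_e ≈ 7.36 mm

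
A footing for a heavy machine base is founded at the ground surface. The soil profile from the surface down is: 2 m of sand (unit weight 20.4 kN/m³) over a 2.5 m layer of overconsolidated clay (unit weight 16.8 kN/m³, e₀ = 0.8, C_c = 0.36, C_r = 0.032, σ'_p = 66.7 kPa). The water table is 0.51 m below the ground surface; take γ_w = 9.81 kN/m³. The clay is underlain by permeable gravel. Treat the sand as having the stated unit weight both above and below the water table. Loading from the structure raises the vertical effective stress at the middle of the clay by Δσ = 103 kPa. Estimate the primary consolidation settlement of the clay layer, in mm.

Mid-depth of clay below the ground surface: z = 2 + 2.5/2 = 3.25 m.
Total vertical stress at mid-clay: σ_v = 20.4×2 + 16.8×1.25 = 61.8 kPa.
Pore pressure: u = 9.81×(3.25 − 0.51) = 26.879 kPa.
Initial effective stress: σ'_0 = σ_v − u = 61.8 − 26.879 = 34.921 kPa.
Final effective stress: σ'_f = 34.921 + 103 = 137.92 kPa.
σ'_f = 137.92 > σ'_p = 66.7 kPa, so the stress path crosses the preconsolidation pressure — recompression up to σ'_p, then virgin compression beyond:
S_c = H/(1+e₀)·[C_r·log₁₀(σ'_p/σ'_0) + C_c·log₁₀(σ'_f/σ'_p)]
    = 2.5/1.8 × [0.032×log₁₀(66.7/34.921) + 0.36×log₁₀(137.92/66.7)]
    = 1.3889 × [0.0089933 + 0.11358] = 0.1702 m

S_c ≈ 170 mm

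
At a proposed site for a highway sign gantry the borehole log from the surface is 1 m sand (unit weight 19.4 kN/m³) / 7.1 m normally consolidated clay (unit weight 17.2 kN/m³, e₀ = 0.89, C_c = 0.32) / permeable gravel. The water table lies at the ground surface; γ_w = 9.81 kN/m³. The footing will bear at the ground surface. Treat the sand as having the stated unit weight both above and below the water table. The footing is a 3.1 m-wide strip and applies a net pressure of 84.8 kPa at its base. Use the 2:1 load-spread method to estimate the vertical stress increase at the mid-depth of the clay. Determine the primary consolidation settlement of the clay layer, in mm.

Mid-depth of clay below the ground surface: z = 1 + 7.1/2 = 4.55 m.
Total vertical stress at mid-clay: σ_v = 19.4×1 + 17.2×3.55 = 80.46 kPa.
Pore pressure: u = 9.81×(4.55 − 0) = 44.636 kPa.
Initial effective stress: σ'_0 = σ_v − u = 80.46 − 44.636 = 35.824 kPa.
Stress increase at mid-clay by the 2:1 spreading method:
Δσ = qB/(B+z) = 84.8×3.1/(3.1+4.55) = 34.363 kPa
Final effective stress: σ'_f = σ'_0 + Δσ = 35.824 + 34.363 = 70.187 kPa.
Normally consolidated clay, so the full stress increment lies on the virgin compression line:
S_c = C_c·H/(1+e₀)·log₁₀(σ'_f/σ'_0) = 0.32×7.1/(1+0.89)×log₁₀(70.187/35.824)
    = 1.2021 × 0.29208 = 0.3511 m

S_c ≈ 351 mm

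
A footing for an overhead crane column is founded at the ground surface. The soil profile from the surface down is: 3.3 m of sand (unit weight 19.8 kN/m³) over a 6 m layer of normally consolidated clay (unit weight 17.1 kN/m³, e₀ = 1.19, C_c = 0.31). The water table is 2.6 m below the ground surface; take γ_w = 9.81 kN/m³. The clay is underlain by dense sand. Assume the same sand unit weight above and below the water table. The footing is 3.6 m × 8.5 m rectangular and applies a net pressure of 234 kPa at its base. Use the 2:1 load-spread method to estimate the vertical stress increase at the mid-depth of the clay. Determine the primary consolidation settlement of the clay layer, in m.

Mid-depth of clay below the ground surface: z = 3.3 + 6/2 = 6.3 m.
Total vertical stress at mid-clay: σ_v = 19.8×3.3 + 17.1×3 = 116.64 kPa.
Pore pressure: u = 9.81×(6.3 − 2.6) = 36.297 kPa.
Initial effective stress: σ'_0 = σ_v − u = 116.64 − 36.297 = 80.343 kPa.
Stress increase at mid-clay by the 2:1 spreading method:
Δσ = qBL/((B+z)(L+z)) = 234×3.6×8.5/((3.6+6.3)(8.5+6.3)) = 48.87 kPa
Final effective stress: σ'_f = σ'_0 + Δσ = 80.343 + 48.87 = 129.21 kPa.
Normally consolidated clay, so the full stress increment lies on the virgin compression line:
S_c = C_c·H/(1+e₀)·log₁₀(σ'_f/σ'_0) = 0.31×6/(1+1.19)×log₁₀(129.21/80.343)
    = 0.84932 × 0.20635 = 0.1753 m

S_c ≈ 0.175 m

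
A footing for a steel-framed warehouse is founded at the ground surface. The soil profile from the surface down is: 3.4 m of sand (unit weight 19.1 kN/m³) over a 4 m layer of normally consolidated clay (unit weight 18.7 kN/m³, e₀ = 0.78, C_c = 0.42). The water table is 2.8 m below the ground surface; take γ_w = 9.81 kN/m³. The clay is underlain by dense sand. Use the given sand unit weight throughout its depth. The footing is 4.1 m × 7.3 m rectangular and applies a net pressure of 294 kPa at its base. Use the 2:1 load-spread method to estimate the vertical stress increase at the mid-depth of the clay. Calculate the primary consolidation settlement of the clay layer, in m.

S_c ≈ 0.274 m

Mid-depth of clay below the ground surface: z = 3.4 + 4/2 = 5.4 m.
Total vertical stress at mid-clay: σ_v = 19.1×3.4 + 18.7×2 = 102.34 kPa.
Pore pressure: u = 9.81×(5.4 − 2.8) = 25.506 kPa.
Initial effective stress: σ'_0 = σ_v − u = 102.34 − 25.506 = 76.834 kPa.
Stress increase at mid-clay by the 2:1 spreading method:
Δσ = qBL/((B+z)(L+z)) = 294×4.1×7.3/((4.1+5.4)(7.3+5.4)) = 72.933 kPa
Final effective stress: σ'_f = σ'_0 + Δσ = 76.834 + 72.933 = 149.77 kPa.
Normally consolidated clay, so the full stress increment lies on the virgin compression line:
S_c = C_c·H/(1+e₀)·log₁₀(σ'_f/σ'_0) = 0.42×4/(1+0.78)×log₁₀(149.77/76.834)
    = 0.94382 × 0.28987 = 0.2736 m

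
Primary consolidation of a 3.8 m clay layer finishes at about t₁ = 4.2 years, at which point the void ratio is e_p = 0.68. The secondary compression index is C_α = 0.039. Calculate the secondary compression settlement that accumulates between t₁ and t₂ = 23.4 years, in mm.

Secondary compression: S_s = C_α·H/(1+e_p)·log₁₀(t₂/t₁)
S_s = 0.039×3.8/(1+0.68)×log₁₀(23.4/4.2)
    = 0.08821 × 0.746 = 0.0658 m

S_s ≈ 65.8 mm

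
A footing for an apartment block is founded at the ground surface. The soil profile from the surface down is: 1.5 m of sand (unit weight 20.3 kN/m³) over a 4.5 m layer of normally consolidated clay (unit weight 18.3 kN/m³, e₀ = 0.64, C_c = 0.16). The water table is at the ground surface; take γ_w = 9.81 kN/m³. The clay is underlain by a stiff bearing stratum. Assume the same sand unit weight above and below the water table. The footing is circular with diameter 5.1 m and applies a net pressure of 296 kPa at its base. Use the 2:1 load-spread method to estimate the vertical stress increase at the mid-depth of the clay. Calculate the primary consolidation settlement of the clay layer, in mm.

Mid-depth of clay below the ground surface: z = 1.5 + 4.5/2 = 3.75 m.
Total vertical stress at mid-clay: σ_v = 20.3×1.5 + 18.3×2.25 = 71.625 kPa.
Pore pressure: u = 9.81×(3.75 − 0) = 36.788 kPa.
Initial effective stress: σ'_0 = σ_v − u = 71.625 − 36.788 = 34.837 kPa.
Stress increase at mid-clay by the 2:1 spreading method:
Δσ ≈ qD²/(D+z)² = 296×5.1²/(5.1+3.75)² = 98.298 kPa
Final effective stress: σ'_f = σ'_0 + Δσ = 34.837 + 98.298 = 133.13 kPa.
Normally consolidated clay, so the full stress increment lies on the virgin compression line:
S_c = C_c·H/(1+e₀)·log₁₀(σ'_f/σ'_0) = 0.16×4.5/(1+0.64)×log₁₀(133.13/34.837)
    = 0.43902 × 0.58224 = 0.2556 m

S_c ≈ 256 mm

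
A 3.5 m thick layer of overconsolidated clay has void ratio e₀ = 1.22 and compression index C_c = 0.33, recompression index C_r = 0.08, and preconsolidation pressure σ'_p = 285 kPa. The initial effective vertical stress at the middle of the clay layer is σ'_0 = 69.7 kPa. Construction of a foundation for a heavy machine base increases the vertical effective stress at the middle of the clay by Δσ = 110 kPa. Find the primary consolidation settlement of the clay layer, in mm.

Final effective stress: σ'_f = 69.7 + 110 = 179.7 kPa.
σ'_f = 179.7 ≤ σ'_p = 285 kPa, so the clay remains overconsolidated and only the recompression index applies:
S_c = C_r·H/(1+e₀)·log₁₀(σ'_f/σ'_0) = 0.08×3.5/2.22×log₁₀(179.7/69.7)
    = 0.12613 × 0.41132 = 0.05188 m

S_c ≈ 51.9 mm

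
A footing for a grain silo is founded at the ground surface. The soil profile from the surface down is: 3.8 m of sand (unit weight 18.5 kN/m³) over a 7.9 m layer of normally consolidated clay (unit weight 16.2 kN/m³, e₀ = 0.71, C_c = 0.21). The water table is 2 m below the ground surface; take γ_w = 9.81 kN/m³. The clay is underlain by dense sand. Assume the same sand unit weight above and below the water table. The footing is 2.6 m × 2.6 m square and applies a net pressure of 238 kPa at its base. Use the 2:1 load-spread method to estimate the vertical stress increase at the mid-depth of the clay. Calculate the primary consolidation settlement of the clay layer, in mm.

Mid-depth of clay below the ground surface: z = 3.8 + 7.9/2 = 7.75 m.
Total vertical stress at mid-clay: σ_v = 18.5×3.8 + 16.2×3.95 = 134.29 kPa.
Pore pressure: u = 9.81×(7.75 − 2) = 56.408 kPa.
Initial effective stress: σ'_0 = σ_v − u = 134.29 − 56.408 = 77.882 kPa.
Stress increase at mid-clay by the 2:1 spreading method:
Δσ = qBL/((B+z)(L+z)) = 238×2.6×2.6/((2.6+7.75)(2.6+7.75)) = 15.019 kPa
Final effective stress: σ'_f = σ'_0 + Δσ = 77.882 + 15.019 = 92.901 kPa.
Normally consolidated clay, so the full stress increment lies on the virgin compression line:
S_c = C_c·H/(1+e₀)·log₁₀(σ'_f/σ'_0) = 0.21×7.9/(1+0.71)×log₁₀(92.901/77.882)
    = 0.97018 × 0.076583 = 0.0743 m

S_c ≈ 74.3 mm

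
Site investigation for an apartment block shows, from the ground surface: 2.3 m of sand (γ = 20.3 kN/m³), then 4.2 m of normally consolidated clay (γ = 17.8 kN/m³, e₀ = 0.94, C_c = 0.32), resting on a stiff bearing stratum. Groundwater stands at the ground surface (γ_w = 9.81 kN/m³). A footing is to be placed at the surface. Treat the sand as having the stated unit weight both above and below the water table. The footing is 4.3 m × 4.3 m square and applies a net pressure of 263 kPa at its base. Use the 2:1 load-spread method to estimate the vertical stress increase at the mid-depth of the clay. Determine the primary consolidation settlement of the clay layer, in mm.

S_c ≈ 284 mm

Mid-depth of clay below the ground surface: z = 2.3 + 4.2/2 = 4.4 m.
Total vertical stress at mid-clay: σ_v = 20.3×2.3 + 17.8×2.1 = 84.07 kPa.
Pore pressure: u = 9.81×(4.4 − 0) = 43.164 kPa.
Initial effective stress: σ'_0 = σ_v − u = 84.07 − 43.164 = 40.906 kPa.
Stress increase at mid-clay by the 2:1 spreading method:
Δσ = qBL/((B+z)(L+z)) = 263×4.3×4.3/((4.3+4.4)(4.3+4.4)) = 64.247 kPa
Final effective stress: σ'_f = σ'_0 + Δσ = 40.906 + 64.247 = 105.15 kPa.
Normally consolidated clay, so the full stress increment lies on the virgin compression line:
S_c = C_c·H/(1+e₀)·log₁₀(σ'_f/σ'_0) = 0.32×4.2/(1+0.94)×log₁₀(105.15/40.906)
    = 0.69278 × 0.41002 = 0.2841 m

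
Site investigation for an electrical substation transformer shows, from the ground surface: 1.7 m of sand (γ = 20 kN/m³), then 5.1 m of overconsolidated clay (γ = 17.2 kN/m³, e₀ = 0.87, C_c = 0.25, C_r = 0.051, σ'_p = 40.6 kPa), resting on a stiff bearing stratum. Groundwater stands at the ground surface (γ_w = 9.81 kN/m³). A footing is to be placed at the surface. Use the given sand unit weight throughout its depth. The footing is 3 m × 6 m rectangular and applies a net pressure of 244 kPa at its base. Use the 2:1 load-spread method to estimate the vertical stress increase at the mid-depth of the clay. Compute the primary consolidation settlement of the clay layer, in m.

Mid-depth of clay below the ground surface: z = 1.7 + 5.1/2 = 4.25 m.
Total vertical stress at mid-clay: σ_v = 20×1.7 + 17.2×2.55 = 77.86 kPa.
Pore pressure: u = 9.81×(4.25 − 0) = 41.693 kPa.
Initial effective stress: σ'_0 = σ_v − u = 77.86 − 41.693 = 36.167 kPa.
Stress increase at mid-clay by the 2:1 spreading method:
Δσ = qBL/((B+z)(L+z)) = 244×3×6/((3+4.25)(6+4.25)) = 59.102 kPa
Final effective stress: σ'_f = 36.167 + 59.102 = 95.269 kPa.
σ'_f = 95.269 > σ'_p = 40.6 kPa, so the stress path crosses the preconsolidation pressure — recompression up to σ'_p, then virgin compression beyond:
S_c = H/(1+e₀)·[C_r·log₁₀(σ'_p/σ'_0) + C_c·log₁₀(σ'_f/σ'_p)]
    = 5.1/1.87 × [0.051×log₁₀(40.6/36.167) + 0.25×log₁₀(95.269/40.6)]
    = 2.7273 × [0.0025609 + 0.092606] = 0.2595 m

S_c ≈ 0.26 m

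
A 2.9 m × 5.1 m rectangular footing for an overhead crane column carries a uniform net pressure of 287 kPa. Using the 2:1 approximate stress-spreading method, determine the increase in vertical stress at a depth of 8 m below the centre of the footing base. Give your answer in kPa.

Δσ_z ≈ 29.7 kPa

By the 2:1 method the load spreads at 1 horizontal : 2 vertical, so at depth z the loaded area has grown by z in each plan dimension:
Δσ = qBL/((B+z)(L+z)) = 287×2.9×5.1/((2.9+8)(5.1+8)) = 29.727 kPa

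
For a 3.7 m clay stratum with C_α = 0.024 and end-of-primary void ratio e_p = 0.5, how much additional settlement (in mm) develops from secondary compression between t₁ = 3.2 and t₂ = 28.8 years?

S_s ≈ 56.5 mm

Secondary compression: S_s = C_α·H/(1+e_p)·log₁₀(t₂/t₁)
S_s = 0.024×3.7/(1+0.5)×log₁₀(28.8/3.2)
    = 0.0592 × 0.9542 = 0.05649 m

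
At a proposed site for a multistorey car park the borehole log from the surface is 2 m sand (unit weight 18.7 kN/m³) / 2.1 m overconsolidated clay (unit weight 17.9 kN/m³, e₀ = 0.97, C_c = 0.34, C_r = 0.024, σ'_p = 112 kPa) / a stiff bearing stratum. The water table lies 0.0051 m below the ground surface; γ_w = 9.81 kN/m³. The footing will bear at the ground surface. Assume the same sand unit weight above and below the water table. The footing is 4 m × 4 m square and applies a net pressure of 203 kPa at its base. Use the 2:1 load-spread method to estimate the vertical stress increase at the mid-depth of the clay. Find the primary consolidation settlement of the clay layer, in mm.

S_c ≈ 13.9 mm

Mid-depth of clay below the ground surface: z = 2 + 2.1/2 = 3.05 m.
Total vertical stress at mid-clay: σ_v = 18.7×2 + 17.9×1.05 = 56.195 kPa.
Pore pressure: u = 9.81×(3.05 − 0.0051) = 29.871 kPa.
Initial effective stress: σ'_0 = σ_v − u = 56.195 − 29.871 = 26.324 kPa.
Stress increase at mid-clay by the 2:1 spreading method:
Δσ = qBL/((B+z)(L+z)) = 203×4×4/((4+3.05)(4+3.05)) = 65.349 kPa
Final effective stress: σ'_f = 26.324 + 65.349 = 91.673 kPa.
σ'_f = 91.673 ≤ σ'_p = 112 kPa, so the clay remains overconsolidated and only the recompression index applies:
S_c = C_r·H/(1+e₀)·log₁₀(σ'_f/σ'_0) = 0.024×2.1/1.97×log₁₀(91.673/26.324)
    = 0.025584 × 0.54189 = 0.01386 m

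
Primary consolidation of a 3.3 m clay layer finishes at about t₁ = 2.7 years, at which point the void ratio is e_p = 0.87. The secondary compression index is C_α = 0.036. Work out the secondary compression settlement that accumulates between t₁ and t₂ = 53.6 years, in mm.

S_s ≈ 82.4 mm

Secondary compression: S_s = C_α·H/(1+e_p)·log₁₀(t₂/t₁)
S_s = 0.036×3.3/(1+0.87)×log₁₀(53.6/2.7)
    = 0.06353 × 1.298 = 0.08245 m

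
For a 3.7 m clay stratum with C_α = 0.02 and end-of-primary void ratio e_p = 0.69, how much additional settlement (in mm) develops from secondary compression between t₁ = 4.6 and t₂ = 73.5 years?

S_s ≈ 52.7 mm

Secondary compression: S_s = C_α·H/(1+e_p)·log₁₀(t₂/t₁)
S_s = 0.02×3.7/(1+0.69)×log₁₀(73.5/4.6)
    = 0.04379 × 1.204 = 0.0527 m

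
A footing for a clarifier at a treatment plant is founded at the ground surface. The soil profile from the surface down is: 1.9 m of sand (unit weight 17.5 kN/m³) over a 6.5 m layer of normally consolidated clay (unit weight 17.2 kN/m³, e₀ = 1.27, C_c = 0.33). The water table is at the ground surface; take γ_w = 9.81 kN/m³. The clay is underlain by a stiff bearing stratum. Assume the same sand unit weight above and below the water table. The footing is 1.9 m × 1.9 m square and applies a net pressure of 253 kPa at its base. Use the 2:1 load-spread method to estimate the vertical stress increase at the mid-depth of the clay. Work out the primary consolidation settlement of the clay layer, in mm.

Mid-depth of clay below the ground surface: z = 1.9 + 6.5/2 = 5.15 m.
Total vertical stress at mid-clay: σ_v = 17.5×1.9 + 17.2×3.25 = 89.15 kPa.
Pore pressure: u = 9.81×(5.15 − 0) = 50.522 kPa.
Initial effective stress: σ'_0 = σ_v − u = 89.15 − 50.522 = 38.628 kPa.
Stress increase at mid-clay by the 2:1 spreading method:
Δσ = qBL/((B+z)(L+z)) = 253×1.9×1.9/((1.9+5.15)(1.9+5.15)) = 18.376 kPa
Final effective stress: σ'_f = σ'_0 + Δσ = 38.628 + 18.376 = 57.004 kPa.
Normally consolidated clay, so the full stress increment lies on the virgin compression line:
S_c = C_c·H/(1+e₀)·log₁₀(σ'_f/σ'_0) = 0.33×6.5/(1+1.27)×log₁₀(57.004/38.628)
    = 0.94493 × 0.169 = 0.1597 m

S_c ≈ 160 mm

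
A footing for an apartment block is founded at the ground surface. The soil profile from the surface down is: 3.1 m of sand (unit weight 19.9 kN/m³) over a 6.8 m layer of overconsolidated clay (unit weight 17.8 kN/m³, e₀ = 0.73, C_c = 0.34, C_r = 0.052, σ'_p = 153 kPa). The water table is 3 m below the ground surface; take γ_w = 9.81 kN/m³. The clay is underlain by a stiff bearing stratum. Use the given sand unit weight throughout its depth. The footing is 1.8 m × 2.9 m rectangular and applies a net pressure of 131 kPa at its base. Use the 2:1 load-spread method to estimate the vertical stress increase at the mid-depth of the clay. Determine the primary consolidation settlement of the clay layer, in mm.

Mid-depth of clay below the ground surface: z = 3.1 + 6.8/2 = 6.5 m.
Total vertical stress at mid-clay: σ_v = 19.9×3.1 + 17.8×3.4 = 122.21 kPa.
Pore pressure: u = 9.81×(6.5 − 3) = 34.335 kPa.
Initial effective stress: σ'_0 = σ_v − u = 122.21 − 34.335 = 87.875 kPa.
Stress increase at mid-clay by the 2:1 spreading method:
Δσ = qBL/((B+z)(L+z)) = 131×1.8×2.9/((1.8+6.5)(2.9+6.5)) = 8.7647 kPa
Final effective stress: σ'_f = 87.875 + 8.7647 = 96.64 kPa.
σ'_f = 96.64 ≤ σ'_p = 153 kPa, so the clay remains overconsolidated and only the recompression index applies:
S_c = C_r·H/(1+e₀)·log₁₀(σ'_f/σ'_0) = 0.052×6.8/1.73×log₁₀(96.64/87.875)
    = 0.20439 × 0.041292 = 0.00844 m

S_c ≈ 8.44 mm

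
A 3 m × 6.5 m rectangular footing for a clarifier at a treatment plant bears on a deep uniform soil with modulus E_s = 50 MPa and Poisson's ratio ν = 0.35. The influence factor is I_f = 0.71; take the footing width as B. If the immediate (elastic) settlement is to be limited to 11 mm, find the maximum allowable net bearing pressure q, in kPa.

q ≈ 294 kPa

E_s = 50 MPa = 50000 kPa.
S_e = q·B·(1−ν²)/E_s · I_f  ⇒  q = S_e·E_s / (B·(1−ν²)·I_f).
q = 0.011 × 50000 / (3 × 0.8775 × 0.71) = 294.3 kPa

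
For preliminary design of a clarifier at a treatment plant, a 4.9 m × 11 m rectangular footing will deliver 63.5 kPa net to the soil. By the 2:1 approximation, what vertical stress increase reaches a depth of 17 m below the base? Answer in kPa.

Δσ_z ≈ 5.58 kPa

By the 2:1 method the load spreads at 1 horizontal : 2 vertical, so at depth z the loaded area has grown by z in each plan dimension:
Δσ = qBL/((B+z)(L+z)) = 63.5×4.9×11/((4.9+17)(11+17)) = 5.5816 kPa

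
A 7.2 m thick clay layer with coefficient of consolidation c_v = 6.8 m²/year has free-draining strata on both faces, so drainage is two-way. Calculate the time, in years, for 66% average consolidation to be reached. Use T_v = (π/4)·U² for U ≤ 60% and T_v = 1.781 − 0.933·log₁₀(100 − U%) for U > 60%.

Drainage path length: H_d = H/2 = 3.6 m (double drainage).
U > 60%: T_v = 1.781 − 0.933·log₁₀(100 − 66) = 0.35213.
t = T_v·H_d²/c_v = 0.35213×3.6²/6.8 = 0.6711 years.

t ≈ 0.671 years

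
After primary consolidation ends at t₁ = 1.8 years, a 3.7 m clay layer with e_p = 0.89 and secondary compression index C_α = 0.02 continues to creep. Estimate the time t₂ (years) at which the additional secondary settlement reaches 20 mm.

S_s = C_α·H/(1+e_p)·log₁₀(t₂/t₁) ⇒ log₁₀(t₂/t₁) = S_s·(1+e_p)/(C_α·H).
log₁₀(t₂/t₁) = 0.02 × (1+0.89) / (0.02×3.7) = 0.5108
t₂ = t₁ × 10^0.5108 = 1.8 × 3.242 = 5.836 years

t₂ ≈ 5.84 years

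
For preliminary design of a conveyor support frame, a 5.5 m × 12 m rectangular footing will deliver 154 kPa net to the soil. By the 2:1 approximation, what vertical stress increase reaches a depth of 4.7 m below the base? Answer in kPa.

Δσ_z ≈ 59.7 kPa

By the 2:1 method the load spreads at 1 horizontal : 2 vertical, so at depth z the loaded area has grown by z in each plan dimension:
Δσ = qBL/((B+z)(L+z)) = 154×5.5×12/((5.5+4.7)(12+4.7)) = 59.669 kPa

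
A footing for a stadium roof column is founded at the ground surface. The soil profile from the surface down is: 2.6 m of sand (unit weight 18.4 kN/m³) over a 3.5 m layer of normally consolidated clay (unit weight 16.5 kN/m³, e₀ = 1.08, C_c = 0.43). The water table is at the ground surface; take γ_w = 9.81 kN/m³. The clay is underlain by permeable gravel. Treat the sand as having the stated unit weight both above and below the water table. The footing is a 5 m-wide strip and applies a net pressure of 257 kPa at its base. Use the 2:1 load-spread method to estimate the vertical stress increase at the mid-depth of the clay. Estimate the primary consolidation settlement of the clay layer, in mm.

S_c ≈ 508 mm

Mid-depth of clay below the ground surface: z = 2.6 + 3.5/2 = 4.35 m.
Total vertical stress at mid-clay: σ_v = 18.4×2.6 + 16.5×1.75 = 76.715 kPa.
Pore pressure: u = 9.81×(4.35 − 0) = 42.673 kPa.
Initial effective stress: σ'_0 = σ_v − u = 76.715 − 42.673 = 34.042 kPa.
Stress increase at mid-clay by the 2:1 spreading method:
Δσ = qB/(B+z) = 257×5/(5+4.35) = 137.43 kPa
Final effective stress: σ'_f = σ'_0 + Δσ = 34.042 + 137.43 = 171.47 kPa.
Normally consolidated clay, so the full stress increment lies on the virgin compression line:
S_c = C_c·H/(1+e₀)·log₁₀(σ'_f/σ'_0) = 0.43×3.5/(1+1.08)×log₁₀(171.47/34.042)
    = 0.72356 × 0.70217 = 0.5081 m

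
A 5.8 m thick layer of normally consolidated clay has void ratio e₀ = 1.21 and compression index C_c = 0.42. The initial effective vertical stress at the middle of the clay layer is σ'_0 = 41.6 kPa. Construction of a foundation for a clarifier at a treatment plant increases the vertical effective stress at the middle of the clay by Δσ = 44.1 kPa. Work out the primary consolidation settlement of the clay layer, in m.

Final effective stress: σ'_f = σ'_0 + Δσ = 41.6 + 44.1 = 85.7 kPa.
Normally consolidated clay, so the full stress increment lies on the virgin compression line:
S_c = C_c·H/(1+e₀)·log₁₀(σ'_f/σ'_0) = 0.42×5.8/(1+1.21)×log₁₀(85.7/41.6)
    = 1.1023 × 0.31389 = 0.346 m

S_c ≈ 0.346 m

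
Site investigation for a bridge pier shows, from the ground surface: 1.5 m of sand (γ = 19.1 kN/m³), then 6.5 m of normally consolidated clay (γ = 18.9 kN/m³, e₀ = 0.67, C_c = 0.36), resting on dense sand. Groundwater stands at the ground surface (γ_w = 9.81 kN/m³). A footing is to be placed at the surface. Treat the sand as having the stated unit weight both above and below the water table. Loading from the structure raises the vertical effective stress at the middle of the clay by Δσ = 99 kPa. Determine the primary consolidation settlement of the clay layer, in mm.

S_c ≈ 722 mm

Mid-depth of clay below the ground surface: z = 1.5 + 6.5/2 = 4.75 m.
Total vertical stress at mid-clay: σ_v = 19.1×1.5 + 18.9×3.25 = 90.075 kPa.
Pore pressure: u = 9.81×(4.75 − 0) = 46.598 kPa.
Initial effective stress: σ'_0 = σ_v − u = 90.075 − 46.598 = 43.477 kPa.
Final effective stress: σ'_f = σ'_0 + Δσ = 43.477 + 99 = 142.48 kPa.
Normally consolidated clay, so the full stress increment lies on the virgin compression line:
S_c = C_c·H/(1+e₀)·log₁₀(σ'_f/σ'_0) = 0.36×6.5/(1+0.67)×log₁₀(142.48/43.477)
    = 1.4012 × 0.51549 = 0.7223 m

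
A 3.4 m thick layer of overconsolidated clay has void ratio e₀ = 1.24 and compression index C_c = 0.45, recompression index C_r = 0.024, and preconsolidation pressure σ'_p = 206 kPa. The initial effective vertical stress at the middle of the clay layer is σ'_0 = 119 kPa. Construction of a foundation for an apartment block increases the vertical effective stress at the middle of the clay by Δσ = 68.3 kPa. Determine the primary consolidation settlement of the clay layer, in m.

Final effective stress: σ'_f = 119 + 68.3 = 187.3 kPa.
σ'_f = 187.3 ≤ σ'_p = 206 kPa, so the clay remains overconsolidated and only the recompression index applies:
S_c = C_r·H/(1+e₀)·log₁₀(σ'_f/σ'_0) = 0.024×3.4/2.24×log₁₀(187.3/119)
    = 0.03643 × 0.19699 = 0.007176 m

S_c ≈ 0.00718 m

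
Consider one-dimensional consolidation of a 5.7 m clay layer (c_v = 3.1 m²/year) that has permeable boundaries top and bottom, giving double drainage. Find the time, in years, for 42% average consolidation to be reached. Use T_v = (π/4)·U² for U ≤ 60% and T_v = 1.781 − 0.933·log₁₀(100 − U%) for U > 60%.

t ≈ 0.363 years

Drainage path length: H_d = H/2 = 2.85 m (double drainage).
U ≤ 60%: T_v = (π/4)·U² = (π/4)×0.42² = 0.13854.
t = T_v·H_d²/c_v = 0.13854×2.85²/3.1 = 0.363 years.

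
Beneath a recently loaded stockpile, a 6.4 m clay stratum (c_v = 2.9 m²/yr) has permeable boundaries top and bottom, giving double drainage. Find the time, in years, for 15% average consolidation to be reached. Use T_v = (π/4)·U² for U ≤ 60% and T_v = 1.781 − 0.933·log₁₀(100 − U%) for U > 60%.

Drainage path length: H_d = H/2 = 3.2 m (double drainage).
U ≤ 60%: T_v = (π/4)·U² = (π/4)×0.15² = 0.017671.
t = T_v·H_d²/c_v = 0.017671×3.2²/2.9 = 0.0624 years.

t ≈ 0.0624 years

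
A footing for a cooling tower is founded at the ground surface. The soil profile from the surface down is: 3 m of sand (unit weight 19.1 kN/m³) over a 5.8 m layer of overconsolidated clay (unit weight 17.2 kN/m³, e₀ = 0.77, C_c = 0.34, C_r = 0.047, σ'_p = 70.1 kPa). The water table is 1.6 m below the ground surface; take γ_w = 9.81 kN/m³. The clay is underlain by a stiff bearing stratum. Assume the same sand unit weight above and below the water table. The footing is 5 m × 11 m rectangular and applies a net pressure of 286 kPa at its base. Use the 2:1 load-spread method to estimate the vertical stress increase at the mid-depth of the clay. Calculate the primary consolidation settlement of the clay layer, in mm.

Mid-depth of clay below the ground surface: z = 3 + 5.8/2 = 5.9 m.
Total vertical stress at mid-clay: σ_v = 19.1×3 + 17.2×2.9 = 107.18 kPa.
Pore pressure: u = 9.81×(5.9 − 1.6) = 42.183 kPa.
Initial effective stress: σ'_0 = σ_v − u = 107.18 − 42.183 = 64.997 kPa.
Stress increase at mid-clay by the 2:1 spreading method:
Δσ = qBL/((B+z)(L+z)) = 286×5×11/((5+5.9)(11+5.9)) = 85.392 kPa
Final effective stress: σ'_f = 64.997 + 85.392 = 150.39 kPa.
σ'_f = 150.39 > σ'_p = 70.1 kPa, so the stress path crosses the preconsolidation pressure — recompression up to σ'_p, then virgin compression beyond:
S_c = H/(1+e₀)·[C_r·log₁₀(σ'_p/σ'_0) + C_c·log₁₀(σ'_f/σ'_p)]
    = 5.8/1.77 × [0.047×log₁₀(70.1/64.997) + 0.34×log₁₀(150.39/70.1)]
    = 3.2768 × [0.0015428 + 0.11271] = 0.3744 m

S_c ≈ 374 mm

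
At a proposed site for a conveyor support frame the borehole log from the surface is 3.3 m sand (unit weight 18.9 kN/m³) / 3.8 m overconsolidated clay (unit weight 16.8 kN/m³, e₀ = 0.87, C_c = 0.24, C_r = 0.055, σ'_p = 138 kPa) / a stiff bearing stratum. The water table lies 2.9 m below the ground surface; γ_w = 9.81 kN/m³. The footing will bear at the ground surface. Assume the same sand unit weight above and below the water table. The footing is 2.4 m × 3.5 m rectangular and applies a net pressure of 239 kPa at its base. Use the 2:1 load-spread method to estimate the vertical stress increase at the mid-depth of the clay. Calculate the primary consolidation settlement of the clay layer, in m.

Mid-depth of clay below the ground surface: z = 3.3 + 3.8/2 = 5.2 m.
Total vertical stress at mid-clay: σ_v = 18.9×3.3 + 16.8×1.9 = 94.29 kPa.
Pore pressure: u = 9.81×(5.2 − 2.9) = 22.563 kPa.
Initial effective stress: σ'_0 = σ_v − u = 94.29 − 22.563 = 71.727 kPa.
Stress increase at mid-clay by the 2:1 spreading method:
Δσ = qBL/((B+z)(L+z)) = 239×2.4×3.5/((2.4+5.2)(3.5+5.2)) = 30.363 kPa
Final effective stress: σ'_f = 71.727 + 30.363 = 102.09 kPa.
σ'_f = 102.09 ≤ σ'_p = 138 kPa, so the clay remains overconsolidated and only the recompression index applies:
S_c = C_r·H/(1+e₀)·log₁₀(σ'_f/σ'_0) = 0.055×3.8/1.87×log₁₀(102.09/71.727)
    = 0.11177 × 0.1533 = 0.01713 m

S_c ≈ 0.0171 m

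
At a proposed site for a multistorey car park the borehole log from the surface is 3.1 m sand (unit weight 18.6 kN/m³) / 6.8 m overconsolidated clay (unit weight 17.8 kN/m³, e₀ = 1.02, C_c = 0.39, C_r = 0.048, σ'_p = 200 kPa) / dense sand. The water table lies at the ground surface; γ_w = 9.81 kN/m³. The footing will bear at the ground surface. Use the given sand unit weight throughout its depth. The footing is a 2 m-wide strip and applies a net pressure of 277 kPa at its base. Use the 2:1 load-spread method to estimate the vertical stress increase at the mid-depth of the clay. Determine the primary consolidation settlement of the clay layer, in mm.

Mid-depth of clay below the ground surface: z = 3.1 + 6.8/2 = 6.5 m.
Total vertical stress at mid-clay: σ_v = 18.6×3.1 + 17.8×3.4 = 118.18 kPa.
Pore pressure: u = 9.81×(6.5 − 0) = 63.765 kPa.
Initial effective stress: σ'_0 = σ_v − u = 118.18 − 63.765 = 54.415 kPa.
Stress increase at mid-clay by the 2:1 spreading method:
Δσ = qB/(B+z) = 277×2/(2+6.5) = 65.176 kPa
Final effective stress: σ'_f = 54.415 + 65.176 = 119.59 kPa.
σ'_f = 119.59 ≤ σ'_p = 200 kPa, so the clay remains overconsolidated and only the recompression index applies:
S_c = C_r·H/(1+e₀)·log₁₀(σ'_f/σ'_0) = 0.048×6.8/2.02×log₁₀(119.59/54.415)
    = 0.16158 × 0.34198 = 0.05526 m

S_c ≈ 55.3 mm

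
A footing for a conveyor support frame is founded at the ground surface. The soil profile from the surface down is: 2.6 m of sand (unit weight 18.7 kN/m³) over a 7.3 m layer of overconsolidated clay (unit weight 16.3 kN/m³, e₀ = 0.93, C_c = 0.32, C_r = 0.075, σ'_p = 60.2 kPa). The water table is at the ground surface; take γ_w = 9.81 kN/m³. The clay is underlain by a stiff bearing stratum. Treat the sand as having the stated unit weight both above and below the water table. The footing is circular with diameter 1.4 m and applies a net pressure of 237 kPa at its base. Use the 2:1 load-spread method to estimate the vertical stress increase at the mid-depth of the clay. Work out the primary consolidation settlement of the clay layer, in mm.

S_c ≈ 19.3 mm

Mid-depth of clay below the ground surface: z = 2.6 + 7.3/2 = 6.25 m.
Total vertical stress at mid-clay: σ_v = 18.7×2.6 + 16.3×3.65 = 108.12 kPa.
Pore pressure: u = 9.81×(6.25 − 0) = 61.312 kPa.
Initial effective stress: σ'_0 = σ_v − u = 108.12 − 61.312 = 46.808 kPa.
Stress increase at mid-clay by the 2:1 spreading method:
Δσ ≈ qD²/(D+z)² = 237×1.4²/(1.4+6.25)² = 7.9375 kPa
Final effective stress: σ'_f = 46.808 + 7.9375 = 54.745 kPa.
σ'_f = 54.745 ≤ σ'_p = 60.2 kPa, so the clay remains overconsolidated and only the recompression index applies:
S_c = C_r·H/(1+e₀)·log₁₀(σ'_f/σ'_0) = 0.075×7.3/1.93×log₁₀(54.745/46.808)
    = 0.28368 × 0.068024 = 0.0193 m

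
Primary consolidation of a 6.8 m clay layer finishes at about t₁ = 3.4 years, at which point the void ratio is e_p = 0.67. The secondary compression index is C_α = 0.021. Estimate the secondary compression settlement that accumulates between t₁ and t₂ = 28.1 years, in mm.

S_s ≈ 78.4 mm

Secondary compression: S_s = C_α·H/(1+e_p)·log₁₀(t₂/t₁)
S_s = 0.021×6.8/(1+0.67)×log₁₀(28.1/3.4)
    = 0.08551 × 0.9172 = 0.07843 m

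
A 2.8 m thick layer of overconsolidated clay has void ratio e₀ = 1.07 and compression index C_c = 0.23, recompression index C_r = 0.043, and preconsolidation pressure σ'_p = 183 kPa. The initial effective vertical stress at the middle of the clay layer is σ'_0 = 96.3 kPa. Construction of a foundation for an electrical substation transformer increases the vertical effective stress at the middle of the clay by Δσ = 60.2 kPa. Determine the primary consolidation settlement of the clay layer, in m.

Final effective stress: σ'_f = 96.3 + 60.2 = 156.5 kPa.
σ'_f = 156.5 ≤ σ'_p = 183 kPa, so the clay remains overconsolidated and only the recompression index applies:
S_c = C_r·H/(1+e₀)·log₁₀(σ'_f/σ'_0) = 0.043×2.8/2.07×log₁₀(156.5/96.3)
    = 0.058166 × 0.21089 = 0.01227 m

S_c ≈ 0.0123 m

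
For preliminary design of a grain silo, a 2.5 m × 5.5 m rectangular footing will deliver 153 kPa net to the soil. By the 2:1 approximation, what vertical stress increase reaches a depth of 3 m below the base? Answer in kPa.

Δσ_z ≈ 45 kPa

By the 2:1 method the load spreads at 1 horizontal : 2 vertical, so at depth z the loaded area has grown by z in each plan dimension:
Δσ = qBL/((B+z)(L+z)) = 153×2.5×5.5/((2.5+3)(5.5+3)) = 45 kPa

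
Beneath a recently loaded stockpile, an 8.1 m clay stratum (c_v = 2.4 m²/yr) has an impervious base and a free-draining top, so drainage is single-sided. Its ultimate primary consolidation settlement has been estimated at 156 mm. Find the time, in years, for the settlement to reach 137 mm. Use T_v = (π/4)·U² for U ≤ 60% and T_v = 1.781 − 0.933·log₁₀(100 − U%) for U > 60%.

t ≈ 21 years

Drainage path length: H_d = H = 8.1 m (single drainage).
U = S(t)/S_ult = 137/156 = 0.8782.
U > 60%: T_v = 1.781 − 0.933·log₁₀(100 − 87.821) = 0.76811.
t = T_v·H_d²/c_v = 0.76811×8.1²/2.4 = 21 years.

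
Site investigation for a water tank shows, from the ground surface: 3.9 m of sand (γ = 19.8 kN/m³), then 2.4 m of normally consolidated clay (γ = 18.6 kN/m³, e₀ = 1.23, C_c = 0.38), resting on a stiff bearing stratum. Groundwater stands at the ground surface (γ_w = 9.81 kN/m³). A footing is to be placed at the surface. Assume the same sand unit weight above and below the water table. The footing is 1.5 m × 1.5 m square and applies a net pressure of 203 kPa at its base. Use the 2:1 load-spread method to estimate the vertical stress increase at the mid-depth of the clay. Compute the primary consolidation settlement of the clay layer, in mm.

S_c ≈ 34.1 mm

Mid-depth of clay below the ground surface: z = 3.9 + 2.4/2 = 5.1 m.
Total vertical stress at mid-clay: σ_v = 19.8×3.9 + 18.6×1.2 = 99.54 kPa.
Pore pressure: u = 9.81×(5.1 − 0) = 50.031 kPa.
Initial effective stress: σ'_0 = σ_v − u = 99.54 − 50.031 = 49.509 kPa.
Stress increase at mid-clay by the 2:1 spreading method:
Δσ = qBL/((B+z)(L+z)) = 203×1.5×1.5/((1.5+5.1)(1.5+5.1)) = 10.486 kPa
Final effective stress: σ'_f = σ'_0 + Δσ = 49.509 + 10.486 = 59.995 kPa.
Normally consolidated clay, so the full stress increment lies on the virgin compression line:
S_c = C_c·H/(1+e₀)·log₁₀(σ'_f/σ'_0) = 0.38×2.4/(1+1.23)×log₁₀(59.995/49.509)
    = 0.40897 × 0.083431 = 0.03412 m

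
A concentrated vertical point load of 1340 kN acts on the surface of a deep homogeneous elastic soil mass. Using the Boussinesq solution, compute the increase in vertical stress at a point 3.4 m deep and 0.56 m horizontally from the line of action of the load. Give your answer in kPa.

Δσ_z ≈ 51.8 kPa

Boussinesq vertical stress below a point load on an elastic half-space:
Δσ_z = 3P/(2πz²) · [1 + (r/z)²]^(−5/2)
r/z = 0.56/3.4 = 0.16471; [1+(r/z)²]^(−5/2) = 0.93527.
Δσ_z = 3×1340/(2π×3.4²) × 0.93527 = 55.346 × 0.93527 = 51.76 kPa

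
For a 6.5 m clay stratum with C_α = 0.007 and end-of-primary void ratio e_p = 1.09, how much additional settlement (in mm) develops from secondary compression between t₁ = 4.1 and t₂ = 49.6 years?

S_s ≈ 23.6 mm

Secondary compression: S_s = C_α·H/(1+e_p)·log₁₀(t₂/t₁)
S_s = 0.007×6.5/(1+1.09)×log₁₀(49.6/4.1)
    = 0.02177 × 1.083 = 0.02357 m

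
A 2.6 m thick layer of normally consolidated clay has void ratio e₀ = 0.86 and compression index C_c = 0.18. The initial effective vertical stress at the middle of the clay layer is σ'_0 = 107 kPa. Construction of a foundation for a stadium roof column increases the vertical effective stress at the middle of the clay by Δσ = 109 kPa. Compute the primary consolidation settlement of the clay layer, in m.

Final effective stress: σ'_f = σ'_0 + Δσ = 107 + 109 = 216 kPa.
Normally consolidated clay, so the full stress increment lies on the virgin compression line:
S_c = C_c·H/(1+e₀)·log₁₀(σ'_f/σ'_0) = 0.18×2.6/(1+0.86)×log₁₀(216/107)
    = 0.25161 × 0.30507 = 0.07676 m

S_c ≈ 0.0768 m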